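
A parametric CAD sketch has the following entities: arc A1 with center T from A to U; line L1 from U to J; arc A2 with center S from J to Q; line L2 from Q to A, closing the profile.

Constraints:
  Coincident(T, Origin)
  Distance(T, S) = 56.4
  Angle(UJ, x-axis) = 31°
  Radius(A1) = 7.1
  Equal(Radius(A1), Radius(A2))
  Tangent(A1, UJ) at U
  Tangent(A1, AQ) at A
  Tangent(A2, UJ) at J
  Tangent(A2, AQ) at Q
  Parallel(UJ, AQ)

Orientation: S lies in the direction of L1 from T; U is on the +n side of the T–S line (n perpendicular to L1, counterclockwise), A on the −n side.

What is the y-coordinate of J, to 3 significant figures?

35.1

Tangency of A1 to both parallel lines with radius 7.1 puts U and A at T ± 7.1·n: U = (-3.66, 6.09), A = (3.66, -6.09). Equal radii place J and Q the same way about S: J = S + 7.1·n = (44.7, 35.1), Q = S − 7.1·n = (52.0, 23.0). So J.y = 35.1.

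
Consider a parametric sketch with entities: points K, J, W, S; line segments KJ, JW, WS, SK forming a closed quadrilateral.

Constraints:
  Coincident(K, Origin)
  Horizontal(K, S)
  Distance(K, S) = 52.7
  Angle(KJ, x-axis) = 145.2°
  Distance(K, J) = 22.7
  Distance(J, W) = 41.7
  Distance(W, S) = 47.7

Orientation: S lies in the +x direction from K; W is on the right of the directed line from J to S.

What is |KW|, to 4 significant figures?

20.46

Checks: |JW| = 41.70 ✓; |WS| = 47.70 ✓.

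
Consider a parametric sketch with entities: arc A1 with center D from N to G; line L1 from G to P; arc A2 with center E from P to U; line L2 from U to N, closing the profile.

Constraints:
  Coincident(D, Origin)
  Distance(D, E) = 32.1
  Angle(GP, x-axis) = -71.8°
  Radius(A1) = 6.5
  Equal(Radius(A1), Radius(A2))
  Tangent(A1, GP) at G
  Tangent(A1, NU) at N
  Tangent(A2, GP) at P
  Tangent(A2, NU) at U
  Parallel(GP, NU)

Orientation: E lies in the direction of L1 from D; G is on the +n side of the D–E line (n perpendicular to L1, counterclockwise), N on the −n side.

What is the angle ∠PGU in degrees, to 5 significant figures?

22.047°

Tangency of A1 to both parallel lines with radius 6.5 puts G and N at D ± 6.5·n: G = (6.1748, 2.0302), N = (-6.1748, -2.0302). Equal radii place P and U the same way about E: P = E + 6.5·n = (16.201, -28.464), U = E − 6.5·n = (3.8511, -32.524). Then cos ∠PGU = GP·GU / (|GP||GU|), giving 22.047°.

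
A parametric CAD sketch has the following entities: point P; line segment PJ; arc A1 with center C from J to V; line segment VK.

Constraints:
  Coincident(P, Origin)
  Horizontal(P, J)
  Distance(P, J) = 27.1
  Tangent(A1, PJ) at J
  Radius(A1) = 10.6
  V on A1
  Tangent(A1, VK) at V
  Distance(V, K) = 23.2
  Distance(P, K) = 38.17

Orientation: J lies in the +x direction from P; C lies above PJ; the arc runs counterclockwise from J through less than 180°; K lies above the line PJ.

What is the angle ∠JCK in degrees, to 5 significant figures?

157.08°

P is at the origin; PJ is horizontal with |PJ| = 27.1 and J on the +x side, so J = (27.100, 0.0000). Tangency of A1 to PJ means the radius CJ is perpendicular to PJ, so C = J + (0, 10.6) = (27.100, 10.600). Since CV ⟂ VK (tangency), |CK| = √(10.6² + 23.2²) = 25.507 regardless of where V sits on A1. So K lies on both circle(P, 38.17) and circle(C, 25.507); the above-PJ intersection is K = (17.165, 34.093). V is the foot of the tangent from K: V = (34.264, 18.412).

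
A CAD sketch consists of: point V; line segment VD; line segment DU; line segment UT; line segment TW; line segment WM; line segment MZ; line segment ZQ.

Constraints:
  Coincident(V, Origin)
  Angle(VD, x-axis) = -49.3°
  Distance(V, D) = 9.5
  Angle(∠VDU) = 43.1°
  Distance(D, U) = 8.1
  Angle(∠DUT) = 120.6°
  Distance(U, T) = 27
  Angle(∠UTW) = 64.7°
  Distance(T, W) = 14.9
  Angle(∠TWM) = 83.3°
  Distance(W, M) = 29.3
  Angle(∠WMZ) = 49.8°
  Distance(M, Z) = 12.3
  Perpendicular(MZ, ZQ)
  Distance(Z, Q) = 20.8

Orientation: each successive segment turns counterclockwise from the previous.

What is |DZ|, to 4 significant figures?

17.28

V is at the origin; VD runs at -49.3° with length 9.5, so D = (6.195, -7.202). ∠VDU = 43.1° gives DU at 87.60° from the x-axis; with |DU| = 8.1, U = (6.534, 0.8906). ∠DUT = 120.6° gives UT at 147.0° from the x-axis; with |UT| = 27.0, T = (-16.11, 15.60). ∠UTW = 64.7° gives TW at -97.70° from the x-axis; with |TW| = 14.9, W = (-18.11, 0.8302). ∠TWM = 83.3° gives WM at -1.000° from the x-axis; with |WM| = 29.3, M = (11.19, 0.3189). ∠WMZ = 49.8° gives MZ at 129.2° from the x-axis; with |MZ| = 12.3, Z = (3.415, 9.851). Then |DZ| = |Z − D| = 17.28.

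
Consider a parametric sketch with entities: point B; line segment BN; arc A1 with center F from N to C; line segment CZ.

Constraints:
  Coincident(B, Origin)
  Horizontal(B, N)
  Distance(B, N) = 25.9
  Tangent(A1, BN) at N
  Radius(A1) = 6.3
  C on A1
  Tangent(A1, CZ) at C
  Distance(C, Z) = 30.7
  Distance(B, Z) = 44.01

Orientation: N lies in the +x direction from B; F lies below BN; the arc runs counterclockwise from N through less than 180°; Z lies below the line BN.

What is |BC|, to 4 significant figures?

20.85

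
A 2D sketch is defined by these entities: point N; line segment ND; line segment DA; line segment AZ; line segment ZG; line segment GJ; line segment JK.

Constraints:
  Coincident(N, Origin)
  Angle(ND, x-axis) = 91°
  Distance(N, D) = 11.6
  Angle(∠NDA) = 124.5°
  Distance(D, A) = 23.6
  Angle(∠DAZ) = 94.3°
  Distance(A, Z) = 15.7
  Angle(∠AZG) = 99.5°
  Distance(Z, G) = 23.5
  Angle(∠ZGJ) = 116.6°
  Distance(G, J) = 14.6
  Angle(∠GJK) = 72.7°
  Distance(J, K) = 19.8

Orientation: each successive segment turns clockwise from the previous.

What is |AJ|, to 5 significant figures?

32.719

∠AZG = 99.5° gives ZG at -130.70° from the x-axis; with |ZG| = 23.5, G = (13.736, -4.5754). ∠ZGJ = 116.6° gives GJ at 165.90° from the x-axis; with |GJ| = 14.6, J = (-0.42404, -1.0186). Then |AJ| = |J − A| = 32.719.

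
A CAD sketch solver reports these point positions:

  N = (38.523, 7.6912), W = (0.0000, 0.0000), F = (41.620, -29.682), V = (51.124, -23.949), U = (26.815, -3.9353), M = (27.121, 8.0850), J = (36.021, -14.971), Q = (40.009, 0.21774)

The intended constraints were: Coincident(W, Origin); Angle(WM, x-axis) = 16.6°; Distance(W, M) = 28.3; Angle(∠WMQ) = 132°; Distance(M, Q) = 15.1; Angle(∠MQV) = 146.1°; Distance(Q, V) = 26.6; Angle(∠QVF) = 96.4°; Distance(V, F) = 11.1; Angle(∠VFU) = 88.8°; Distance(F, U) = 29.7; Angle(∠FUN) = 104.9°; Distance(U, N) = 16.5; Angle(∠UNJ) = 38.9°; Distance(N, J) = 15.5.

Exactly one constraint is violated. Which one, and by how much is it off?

Distance(N, J) = 15.5 — off by 7.30.

W = (0.00, 0.00) ✓; WM at 16.60° ✓; |WM| = 28.30 ✓; ∠WMQ = 132.0° ✓; |MQ| = 15.10 ✓; ∠MQV = 146.1° ✓; |QV| = 26.60 ✓; ∠QVF = 96.40° ✓; |VF| = 11.10 ✓; ∠VFU = 88.80° ✓; |FU| = 29.70 ✓; ∠FUN = 104.9° ✓; |UN| = 16.50 ✓; ∠UNJ = 38.90° ✓; |NJ| = 22.80 ✗.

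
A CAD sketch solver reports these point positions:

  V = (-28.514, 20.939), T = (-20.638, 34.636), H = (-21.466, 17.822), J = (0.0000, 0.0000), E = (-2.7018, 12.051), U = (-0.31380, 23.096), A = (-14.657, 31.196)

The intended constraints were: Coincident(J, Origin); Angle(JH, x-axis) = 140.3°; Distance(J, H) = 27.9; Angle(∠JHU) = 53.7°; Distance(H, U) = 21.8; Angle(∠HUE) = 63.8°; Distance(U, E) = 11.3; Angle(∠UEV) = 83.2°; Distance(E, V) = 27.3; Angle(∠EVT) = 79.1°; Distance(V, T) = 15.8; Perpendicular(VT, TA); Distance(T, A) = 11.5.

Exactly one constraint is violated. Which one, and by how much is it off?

Distance(T, A) = 11.5 — off by 4.60.

J = (0.00, 0.00) ✓; JH at 140.3° ✓; |JH| = 27.90 ✓; ∠JHU = 53.70° ✓; |HU| = 21.80 ✓; ∠HUE = 63.80° ✓; |UE| = 11.30 ✓; ∠UEV = 83.20° ✓; |EV| = 27.30 ✓; ∠EVT = 79.10° ✓; |VT| = 15.80 ✓; ∠(VT, TA) = 90.01° ✓; |TA| = 6.900 ✗.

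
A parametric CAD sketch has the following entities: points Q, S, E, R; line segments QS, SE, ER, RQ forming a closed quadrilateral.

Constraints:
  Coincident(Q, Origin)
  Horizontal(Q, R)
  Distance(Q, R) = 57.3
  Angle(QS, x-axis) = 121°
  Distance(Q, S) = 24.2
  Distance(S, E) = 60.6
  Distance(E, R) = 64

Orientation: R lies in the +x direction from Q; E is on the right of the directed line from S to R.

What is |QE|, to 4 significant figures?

37.58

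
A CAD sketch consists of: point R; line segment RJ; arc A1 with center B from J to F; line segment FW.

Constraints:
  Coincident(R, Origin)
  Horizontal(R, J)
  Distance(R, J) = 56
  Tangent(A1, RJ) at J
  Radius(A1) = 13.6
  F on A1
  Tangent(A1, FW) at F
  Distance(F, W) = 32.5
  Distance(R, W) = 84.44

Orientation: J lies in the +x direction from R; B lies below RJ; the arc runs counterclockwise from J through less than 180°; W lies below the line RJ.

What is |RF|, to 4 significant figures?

52.62

R is at the origin; RJ is horizontal with |RJ| = 56.0 and J on the +x side, so J = (56.00, 0.000). The tangent condition forces BJ to be normal to RJ, so B = J + (0, -13.6) = (56.00, -13.60). Since BF ⟂ FW (tangency), |BW| = √(13.6² + 32.5²) = 35.23 regardless of where F sits on A1. So W lies on both circle(R, 84.44) and circle(B, 35.23); the below-RJ intersection is W = (71.21, -45.38). F is the foot of the tangent from W: F = (46.95, -23.75).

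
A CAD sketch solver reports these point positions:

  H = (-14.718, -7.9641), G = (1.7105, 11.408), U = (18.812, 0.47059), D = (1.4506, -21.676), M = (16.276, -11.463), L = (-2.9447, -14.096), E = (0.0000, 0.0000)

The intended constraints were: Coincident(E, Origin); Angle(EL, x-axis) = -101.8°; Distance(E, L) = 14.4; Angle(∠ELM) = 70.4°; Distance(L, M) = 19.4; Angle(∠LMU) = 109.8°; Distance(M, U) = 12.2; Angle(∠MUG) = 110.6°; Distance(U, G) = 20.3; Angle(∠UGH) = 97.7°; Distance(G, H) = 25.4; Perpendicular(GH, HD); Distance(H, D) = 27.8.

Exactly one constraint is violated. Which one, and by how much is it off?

Distance(H, D) = 27.8 — off by 6.60.

E = (0.00, 0.00) ✓; EL at -101.8° ✓; |EL| = 14.40 ✓; ∠ELM = 70.40° ✓; |LM| = 19.40 ✓; ∠LMU = 109.8° ✓; |MU| = 12.20 ✓; ∠MUG = 110.6° ✓; |UG| = 20.30 ✓; ∠UGH = 97.70° ✓; |GH| = 25.40 ✓; ∠(GH, HD) = 90.00° ✓; |HD| = 21.20 ✗.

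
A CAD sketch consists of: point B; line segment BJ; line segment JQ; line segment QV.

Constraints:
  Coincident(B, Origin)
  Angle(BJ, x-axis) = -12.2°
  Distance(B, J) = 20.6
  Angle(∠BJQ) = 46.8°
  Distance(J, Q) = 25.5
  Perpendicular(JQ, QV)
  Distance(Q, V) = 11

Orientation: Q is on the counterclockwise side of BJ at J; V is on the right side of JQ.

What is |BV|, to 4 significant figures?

28.40

B is at the origin; BJ runs at -12.2° with length 20.6, so J = 20.6·(cos -12.2°, sin -12.2°) = (20.13, -4.353). ∠BJQ = 46.8°, so JQ runs at -12.2° + (180° − 46.8°) = 121.0° from the x-axis; with |JQ| = 25.5, Q = J + 25.5·(cos 121.0°, sin 121.0°) = (7.001, 17.50). JQ ⟂ QV; with |QV| = 11.0 on the right of JQ, V = Q + 11.0·(0.8572, 0.5150) = (16.43, 23.17). Then |BV| = |V − B| = 28.40.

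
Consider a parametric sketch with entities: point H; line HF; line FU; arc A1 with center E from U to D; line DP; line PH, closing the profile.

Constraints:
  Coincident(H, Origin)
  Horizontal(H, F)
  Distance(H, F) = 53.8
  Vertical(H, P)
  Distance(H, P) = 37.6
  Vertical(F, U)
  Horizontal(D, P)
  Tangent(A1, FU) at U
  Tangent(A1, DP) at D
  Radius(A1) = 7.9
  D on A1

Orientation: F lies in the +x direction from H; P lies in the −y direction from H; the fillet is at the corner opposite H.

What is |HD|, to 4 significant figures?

59.33

H is at the origin; H and F share the same y with |HF| = 53.8 and F on the +x side, so F = (53.80, 0.000). HP is vertical with |HP| = 37.6 and P on the −y side, so P = (0.000, -37.60). The virtual corner opposite H is at (53.80, -37.60). A1 meets FU tangentially, so EU is at right angles to FU and the tangent condition forces ED to be normal to DP, with radius 7.9, so the center E sits 7.9 in from both sides at E = (45.90, -29.70). That places the tangent points at U = (53.80, -29.70) on FU and D = (45.90, -37.60) on DP. Then |HD| = |D − H| = 59.33.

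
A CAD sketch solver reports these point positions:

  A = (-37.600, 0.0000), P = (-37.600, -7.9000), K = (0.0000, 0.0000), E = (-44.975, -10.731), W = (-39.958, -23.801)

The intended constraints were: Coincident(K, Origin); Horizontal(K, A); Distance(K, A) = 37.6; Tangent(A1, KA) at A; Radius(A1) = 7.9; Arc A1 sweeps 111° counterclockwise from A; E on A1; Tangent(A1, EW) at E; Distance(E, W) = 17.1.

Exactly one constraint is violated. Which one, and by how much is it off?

Distance(E, W) = 17.1 — off by 3.10.

K = (0.00, 0.00) ✓; K.y = 0.00, A.y = 0.00 ✓; |KA| = 37.60 ✓; ∠(PA, AK) = 90.00° ✓; |PA| = 7.900 ✓; bearing(P→E) − bearing(P→A) = 111.0° ✓; |PE| = 7.900 ✓; ∠(PE, EW) = 90.00° ✓; |EW| = 14.00 ✗.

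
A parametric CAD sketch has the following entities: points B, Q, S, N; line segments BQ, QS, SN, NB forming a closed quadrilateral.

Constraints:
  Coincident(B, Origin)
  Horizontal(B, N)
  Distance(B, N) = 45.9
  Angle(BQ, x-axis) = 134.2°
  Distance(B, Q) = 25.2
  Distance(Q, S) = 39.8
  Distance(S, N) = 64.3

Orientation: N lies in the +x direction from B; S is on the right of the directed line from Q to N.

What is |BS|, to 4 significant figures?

26.12

Checks: |QS| = 39.80 ✓; |SN| = 64.30 ✓.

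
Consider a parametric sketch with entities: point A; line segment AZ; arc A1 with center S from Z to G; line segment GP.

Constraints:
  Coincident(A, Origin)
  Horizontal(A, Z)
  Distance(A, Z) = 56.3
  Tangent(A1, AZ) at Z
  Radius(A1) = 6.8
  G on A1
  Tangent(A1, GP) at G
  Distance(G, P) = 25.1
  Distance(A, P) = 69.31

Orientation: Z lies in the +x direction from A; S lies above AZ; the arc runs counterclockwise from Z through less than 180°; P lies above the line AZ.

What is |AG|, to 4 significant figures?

63.50

Checks: |SG| = 6.800 ✓; ∠(SG, GP) = 90.00° ✓; |GP| = 25.10 ✓; |AP| = 69.31 ✓.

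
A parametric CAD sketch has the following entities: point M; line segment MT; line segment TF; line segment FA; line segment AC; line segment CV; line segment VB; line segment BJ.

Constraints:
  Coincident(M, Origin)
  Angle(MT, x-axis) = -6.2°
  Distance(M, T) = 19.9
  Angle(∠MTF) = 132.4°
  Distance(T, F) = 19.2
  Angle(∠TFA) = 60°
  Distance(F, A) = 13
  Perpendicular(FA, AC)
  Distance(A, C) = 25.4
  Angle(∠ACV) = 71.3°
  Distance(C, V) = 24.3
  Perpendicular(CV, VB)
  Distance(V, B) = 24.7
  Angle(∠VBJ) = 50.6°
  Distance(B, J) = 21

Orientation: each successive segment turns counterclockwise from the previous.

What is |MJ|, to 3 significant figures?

21.9

CV ⟂ VB, so VB runs at 90.1°; with |VB| = 24.7, B = (38.0, 15.4). ∠VBJ = 50.6° gives BJ at -140° from the x-axis; with |BJ| = 21.0, J = (21.8, 2.01). Then |MJ| = |J − M| = 21.9.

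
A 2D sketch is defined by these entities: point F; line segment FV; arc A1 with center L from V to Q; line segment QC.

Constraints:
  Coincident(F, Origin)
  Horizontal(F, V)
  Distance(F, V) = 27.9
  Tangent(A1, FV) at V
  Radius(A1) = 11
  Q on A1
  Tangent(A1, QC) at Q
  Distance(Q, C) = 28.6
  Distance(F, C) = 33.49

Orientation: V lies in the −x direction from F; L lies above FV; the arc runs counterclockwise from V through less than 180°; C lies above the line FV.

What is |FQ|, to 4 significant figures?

19.00

Checks: F = (0.00, 0.00) ✓; |LQ| = 11.00 ✓; ∠(LQ, QC) = 90.00° ✓; |QC| = 28.60 ✓; |FC| = 33.49 ✓.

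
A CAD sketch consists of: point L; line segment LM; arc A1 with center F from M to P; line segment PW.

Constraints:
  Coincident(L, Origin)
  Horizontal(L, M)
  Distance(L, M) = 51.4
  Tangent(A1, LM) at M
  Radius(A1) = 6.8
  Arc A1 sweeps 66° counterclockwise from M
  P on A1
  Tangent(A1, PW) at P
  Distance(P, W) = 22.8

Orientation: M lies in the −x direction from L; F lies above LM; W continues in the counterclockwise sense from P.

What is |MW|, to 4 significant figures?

29.29

On A1, M sits at bearing -90° from F; a 66° counterclockwise sweep puts P at bearing -24°, so P = F + 6.8·(cos -24°, sin -24°) = (-45.19, 4.034). A1 meets PW tangentially, so FP is at right angles to PW, so PW runs along (−sin -24°, cos -24°); with |PW| = 22.8, W = (-35.91, 24.86). Then |MW| = |W − M| = 29.29.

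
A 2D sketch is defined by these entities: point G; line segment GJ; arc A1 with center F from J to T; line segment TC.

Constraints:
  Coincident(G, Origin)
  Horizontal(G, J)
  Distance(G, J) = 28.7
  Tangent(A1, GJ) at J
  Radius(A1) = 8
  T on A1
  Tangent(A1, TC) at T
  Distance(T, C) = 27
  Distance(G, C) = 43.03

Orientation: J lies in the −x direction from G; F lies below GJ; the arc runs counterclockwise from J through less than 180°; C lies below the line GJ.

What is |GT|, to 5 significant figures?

37.685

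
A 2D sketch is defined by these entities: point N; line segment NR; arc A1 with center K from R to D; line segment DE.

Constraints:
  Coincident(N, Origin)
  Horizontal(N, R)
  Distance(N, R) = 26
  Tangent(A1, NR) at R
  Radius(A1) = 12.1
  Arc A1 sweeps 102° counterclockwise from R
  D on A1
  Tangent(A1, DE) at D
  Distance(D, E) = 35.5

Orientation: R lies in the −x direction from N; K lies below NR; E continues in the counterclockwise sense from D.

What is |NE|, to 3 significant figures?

58.0

N is at the origin; N and R share the same y with |NR| = 26.0 and R on the −x side, so R = (-26.0, 0.00). Tangency of A1 to NR means the radius KR is perpendicular to NR, so K = R + (0, -12.1) = (-26.0, -12.1). On A1, R sits at bearing 90° from K; a 102° counterclockwise sweep puts D at bearing 192°, so D = K + 12.1·(cos 192°, sin 192°) = (-37.8, -14.6). A1 meets DE tangentially, so KD is at right angles to DE, so DE runs along (−sin 192°, cos 192°); with |DE| = 35.5, E = (-30.5, -49.3). Then |NE| = |E − N| = 58.0.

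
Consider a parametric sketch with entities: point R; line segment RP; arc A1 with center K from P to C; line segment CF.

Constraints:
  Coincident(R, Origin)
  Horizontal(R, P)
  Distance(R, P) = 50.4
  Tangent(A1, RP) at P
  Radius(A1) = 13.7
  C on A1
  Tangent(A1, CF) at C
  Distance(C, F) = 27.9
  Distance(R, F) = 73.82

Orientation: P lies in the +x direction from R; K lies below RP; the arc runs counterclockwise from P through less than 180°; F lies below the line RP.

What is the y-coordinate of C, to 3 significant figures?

-23.2

Checks: R = (0.00, 0.00) ✓; |KC| = 13.70 ✓; ∠(KC, CF) = 90.00° ✓; |CF| = 27.90 ✓; |RF| = 73.82 ✓.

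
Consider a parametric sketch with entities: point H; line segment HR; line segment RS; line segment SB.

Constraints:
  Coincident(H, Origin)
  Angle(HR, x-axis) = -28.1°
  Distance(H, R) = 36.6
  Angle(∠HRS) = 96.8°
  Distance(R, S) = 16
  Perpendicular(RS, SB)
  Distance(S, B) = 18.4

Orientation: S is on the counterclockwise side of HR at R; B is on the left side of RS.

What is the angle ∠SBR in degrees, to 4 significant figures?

41.01°

H is at the origin; HR runs at -28.1° with length 36.6, so R = 36.6·(cos -28.1°, sin -28.1°) = (32.29, -17.24). ∠HRS = 96.8°, so RS runs at -28.1° + (180° − 96.8°) = 55.10° from the x-axis; with |RS| = 16.0, S = R + 16.0·(cos 55.10°, sin 55.10°) = (41.44, -4.117). RS is perpendicular to SB; with |SB| = 18.4 on the left of RS, B = S + 18.4·(-0.8202, 0.5721) = (26.35, 6.411). Then cos ∠SBR = BS·BR / (|BS||BR|), giving 41.01°.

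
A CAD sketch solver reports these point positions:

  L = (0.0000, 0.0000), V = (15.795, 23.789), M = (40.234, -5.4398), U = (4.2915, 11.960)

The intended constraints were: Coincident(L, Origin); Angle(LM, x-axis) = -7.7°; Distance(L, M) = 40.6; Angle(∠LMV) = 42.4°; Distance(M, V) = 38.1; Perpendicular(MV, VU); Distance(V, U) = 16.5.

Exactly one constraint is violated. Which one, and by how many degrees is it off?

Perpendicular(MV, VU) — off by 5.90°.

L = (0.00, 0.00) ✓; LM at -7.700° ✓; |LM| = 40.60 ✓; ∠LMV = 42.40° ✓; |MV| = 38.10 ✓; ∠(MV, VU) = 95.90° ✗; |VU| = 16.50 ✓.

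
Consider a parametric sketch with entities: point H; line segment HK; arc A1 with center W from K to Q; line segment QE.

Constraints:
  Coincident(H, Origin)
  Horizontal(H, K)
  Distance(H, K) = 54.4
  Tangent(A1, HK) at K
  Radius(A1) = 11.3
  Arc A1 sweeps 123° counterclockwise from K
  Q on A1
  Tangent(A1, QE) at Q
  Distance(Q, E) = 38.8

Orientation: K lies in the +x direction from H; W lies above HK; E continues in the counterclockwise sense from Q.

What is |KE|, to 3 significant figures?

51.3

H is at the origin; HK is horizontal with |HK| = 54.4 and K on the +x side, so K = (54.4, 0.00). The tangent condition forces WK to be normal to HK, so W = K + (0, 11.3) = (54.4, 11.3). On A1, K sits at bearing -90° from W; a 123° counterclockwise sweep puts Q at bearing 33°, so Q = W + 11.3·(cos 33°, sin 33°) = (63.9, 17.5). A1 meets QE tangentially, so WQ is at right angles to QE, so QE runs along (−sin 33°, cos 33°); with |QE| = 38.8, E = (42.7, 50.0). Then |KE| = |E − K| = 51.3.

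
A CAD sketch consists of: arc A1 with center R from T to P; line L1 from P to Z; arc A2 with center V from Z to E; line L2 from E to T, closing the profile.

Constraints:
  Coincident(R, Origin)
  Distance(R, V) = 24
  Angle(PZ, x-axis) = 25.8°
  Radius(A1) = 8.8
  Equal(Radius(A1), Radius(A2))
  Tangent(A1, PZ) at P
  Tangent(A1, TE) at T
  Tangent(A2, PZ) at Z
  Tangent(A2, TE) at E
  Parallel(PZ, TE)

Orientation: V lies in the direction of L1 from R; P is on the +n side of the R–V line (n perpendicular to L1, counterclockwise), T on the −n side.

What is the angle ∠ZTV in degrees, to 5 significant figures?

16.118°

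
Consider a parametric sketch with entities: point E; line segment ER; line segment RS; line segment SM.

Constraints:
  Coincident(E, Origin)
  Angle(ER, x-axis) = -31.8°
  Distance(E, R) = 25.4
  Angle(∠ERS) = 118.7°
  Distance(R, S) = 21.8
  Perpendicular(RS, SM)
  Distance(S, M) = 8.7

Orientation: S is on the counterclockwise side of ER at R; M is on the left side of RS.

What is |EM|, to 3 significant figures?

36.6

E is at the origin; ER runs at -31.8° with length 25.4, so R = 25.4·(cos -31.8°, sin -31.8°) = (21.6, -13.4). ∠ERS = 118.7°, so RS runs at -31.8° + (180° − 118.7°) = 29.5° from the x-axis; with |RS| = 21.8, S = R + 21.8·(cos 29.5°, sin 29.5°) = (40.6, -2.65). RS ⟂ SM; with |SM| = 8.7 on the left of RS, M = S + 8.7·(-0.492, 0.870) = (36.3, 4.92). Then |EM| = |M − E| = 36.6.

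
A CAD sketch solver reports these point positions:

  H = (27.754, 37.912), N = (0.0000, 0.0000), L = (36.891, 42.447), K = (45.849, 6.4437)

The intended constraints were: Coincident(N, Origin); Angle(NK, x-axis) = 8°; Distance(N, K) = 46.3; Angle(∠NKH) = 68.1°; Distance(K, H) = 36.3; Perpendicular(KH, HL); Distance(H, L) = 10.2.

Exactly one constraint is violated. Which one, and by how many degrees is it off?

Perpendicular(KH, HL) — off by 3.50°.

N = (0.00, 0.00) ✓; NK at 8.000° ✓; |NK| = 46.30 ✓; ∠NKH = 68.10° ✓; |KH| = 36.30 ✓; ∠(KH, HL) = 93.50° ✗; |HL| = 10.20 ✓.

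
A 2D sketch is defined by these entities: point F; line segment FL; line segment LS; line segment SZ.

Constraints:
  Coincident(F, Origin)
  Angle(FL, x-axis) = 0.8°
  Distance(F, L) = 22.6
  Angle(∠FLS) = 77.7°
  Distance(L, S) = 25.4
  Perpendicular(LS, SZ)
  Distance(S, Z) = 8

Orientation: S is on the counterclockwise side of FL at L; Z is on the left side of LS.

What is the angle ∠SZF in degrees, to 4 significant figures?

124.4°

F is at the origin; FL runs at 0.8° with length 22.6, so L = 22.6·(cos 0.8°, sin 0.8°) = (22.60, 0.3155). ∠FLS = 77.7°, so LS runs at 0.8° + (180° − 77.7°) = 103.1° from the x-axis; with |LS| = 25.4, S = L + 25.4·(cos 103.1°, sin 103.1°) = (16.84, 25.05). The perpendicularity gives SZ at right angles to LS; with |SZ| = 8.0 on the left of LS, Z = S + 8.0·(-0.9740, -0.2267) = (9.049, 23.24). Then cos ∠SZF = ZS·ZF / (|ZS||ZF|), giving 124.4°.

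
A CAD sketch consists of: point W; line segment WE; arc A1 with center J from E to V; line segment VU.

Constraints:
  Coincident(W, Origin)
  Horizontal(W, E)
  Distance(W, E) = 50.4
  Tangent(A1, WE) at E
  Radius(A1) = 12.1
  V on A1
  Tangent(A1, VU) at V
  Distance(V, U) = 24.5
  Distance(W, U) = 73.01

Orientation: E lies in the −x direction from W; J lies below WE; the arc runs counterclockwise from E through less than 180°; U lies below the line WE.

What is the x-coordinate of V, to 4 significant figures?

-62.49

Checks: |JV| = 12.10 ✓; ∠(JV, VU) = 90.00° ✓; |VU| = 24.50 ✓; |WU| = 73.01 ✓.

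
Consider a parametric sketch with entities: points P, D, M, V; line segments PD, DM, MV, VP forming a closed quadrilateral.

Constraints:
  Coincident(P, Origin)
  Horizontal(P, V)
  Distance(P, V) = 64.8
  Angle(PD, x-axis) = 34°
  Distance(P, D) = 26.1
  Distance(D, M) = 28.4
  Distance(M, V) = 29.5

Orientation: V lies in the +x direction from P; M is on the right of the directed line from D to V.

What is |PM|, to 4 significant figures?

38.02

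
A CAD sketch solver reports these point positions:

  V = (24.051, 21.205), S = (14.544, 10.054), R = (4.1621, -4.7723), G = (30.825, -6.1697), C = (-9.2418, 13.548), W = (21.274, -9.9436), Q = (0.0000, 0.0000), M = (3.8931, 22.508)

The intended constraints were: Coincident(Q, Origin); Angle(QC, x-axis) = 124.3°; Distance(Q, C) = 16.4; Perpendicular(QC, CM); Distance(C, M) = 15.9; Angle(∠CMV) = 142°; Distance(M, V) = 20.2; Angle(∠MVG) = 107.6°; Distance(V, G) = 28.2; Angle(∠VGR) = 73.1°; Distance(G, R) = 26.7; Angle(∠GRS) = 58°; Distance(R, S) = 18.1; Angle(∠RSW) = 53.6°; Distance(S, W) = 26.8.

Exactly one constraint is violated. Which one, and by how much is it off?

Distance(S, W) = 26.8 — off by 5.70.

Q = (0.00, 0.00) ✓; QC at 124.3° ✓; |QC| = 16.40 ✓; ∠(QC, CM) = 90.00° ✓; |CM| = 15.90 ✓; ∠CMV = 142.0° ✓; |MV| = 20.20 ✓; ∠MVG = 107.6° ✓; |VG| = 28.20 ✓; ∠VGR = 73.10° ✓; |GR| = 26.70 ✓; ∠GRS = 58.00° ✓; |RS| = 18.10 ✓; ∠RSW = 53.60° ✓; |SW| = 21.10 ✗.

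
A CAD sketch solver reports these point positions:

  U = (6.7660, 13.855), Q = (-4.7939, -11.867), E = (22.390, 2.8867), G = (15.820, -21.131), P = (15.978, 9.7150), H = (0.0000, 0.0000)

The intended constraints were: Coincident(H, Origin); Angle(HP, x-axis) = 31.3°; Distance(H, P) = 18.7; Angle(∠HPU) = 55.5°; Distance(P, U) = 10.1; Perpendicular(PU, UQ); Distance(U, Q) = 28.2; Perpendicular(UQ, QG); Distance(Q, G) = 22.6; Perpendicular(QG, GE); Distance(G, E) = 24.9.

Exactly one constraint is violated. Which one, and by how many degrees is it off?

Perpendicular(QG, GE) — off by 8.90°.

H = (0.00, 0.00) ✓; HP at 31.30° ✓; |HP| = 18.70 ✓; ∠HPU = 55.50° ✓; |PU| = 10.10 ✓; ∠(PU, UQ) = 90.00° ✓; |UQ| = 28.20 ✓; ∠(UQ, QG) = 90.00° ✓; |QG| = 22.60 ✓; ∠(QG, GE) = 98.90° ✗; |GE| = 24.90 ✓.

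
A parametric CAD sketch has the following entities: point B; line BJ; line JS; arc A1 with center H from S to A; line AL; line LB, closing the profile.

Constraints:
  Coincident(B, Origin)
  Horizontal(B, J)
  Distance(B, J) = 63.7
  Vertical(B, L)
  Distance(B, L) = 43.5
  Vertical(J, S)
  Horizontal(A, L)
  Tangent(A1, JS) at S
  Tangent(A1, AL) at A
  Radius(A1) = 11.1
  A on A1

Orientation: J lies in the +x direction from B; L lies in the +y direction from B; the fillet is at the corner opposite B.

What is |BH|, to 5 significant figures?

61.778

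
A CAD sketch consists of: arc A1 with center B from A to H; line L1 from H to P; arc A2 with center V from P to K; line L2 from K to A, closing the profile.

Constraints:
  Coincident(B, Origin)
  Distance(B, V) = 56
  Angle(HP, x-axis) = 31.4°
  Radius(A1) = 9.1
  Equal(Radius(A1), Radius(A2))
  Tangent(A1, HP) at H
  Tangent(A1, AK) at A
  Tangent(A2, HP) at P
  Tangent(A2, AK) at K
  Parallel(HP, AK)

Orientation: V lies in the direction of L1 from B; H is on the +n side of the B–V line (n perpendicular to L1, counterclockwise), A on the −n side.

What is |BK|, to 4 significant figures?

56.73

The slot axis is L1's direction at 31.4°, so u = (cos 31.4°, sin 31.4°) = (0.8536, 0.5210) and n = (−sin 31.4°, cos 31.4°) = (-0.5210, 0.8536). B is at the origin and V lies 56.0 along u from B, so V = 56.0·u = (47.80, 29.18). Tangency of A1 to both parallel lines with radius 9.1 puts H and A at B ± 9.1·n: H = (-4.741, 7.767), A = (4.741, -7.767). Equal radii place P and K the same way about V: P = V + 9.1·n = (43.06, 36.94), K = V − 9.1·n = (52.54, 21.41). Then |BK| = |K − B| = 56.73.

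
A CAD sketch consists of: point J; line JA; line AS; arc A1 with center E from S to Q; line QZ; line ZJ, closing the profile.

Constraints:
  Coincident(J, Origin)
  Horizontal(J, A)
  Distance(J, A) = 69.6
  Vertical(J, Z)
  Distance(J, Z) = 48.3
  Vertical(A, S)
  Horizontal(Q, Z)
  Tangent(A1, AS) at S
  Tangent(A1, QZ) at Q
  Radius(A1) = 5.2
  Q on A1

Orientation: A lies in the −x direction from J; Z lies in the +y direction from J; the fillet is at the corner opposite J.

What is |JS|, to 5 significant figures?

81.864

The virtual corner opposite J is at (-69.600, 48.300). A1 meets AS tangentially, so ES is at right angles to AS and the tangent condition forces EQ to be normal to QZ, with radius 5.2, so the center E sits 5.2 in from both sides at E = (-64.400, 43.100). That places the tangent points at S = (-69.600, 43.100) on AS and Q = (-64.400, 48.300) on QZ. Then |JS| = |S − J| = 81.864.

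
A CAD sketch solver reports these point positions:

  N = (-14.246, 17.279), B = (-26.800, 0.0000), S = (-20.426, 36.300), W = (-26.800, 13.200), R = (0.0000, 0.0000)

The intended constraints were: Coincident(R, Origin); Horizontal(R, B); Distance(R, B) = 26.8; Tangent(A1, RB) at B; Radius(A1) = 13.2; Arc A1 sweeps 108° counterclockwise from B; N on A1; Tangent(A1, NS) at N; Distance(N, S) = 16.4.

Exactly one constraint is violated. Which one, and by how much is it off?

Distance(N, S) = 16.4 — off by 3.60.

R = (0.00, 0.00) ✓; R.y = 0.00, B.y = 0.00 ✓; |RB| = 26.80 ✓; ∠(WB, BR) = 90.00° ✓; |WB| = 13.20 ✓; bearing(W→N) − bearing(W→B) = 108.0° ✓; |WN| = 13.20 ✓; ∠(WN, NS) = 90.00° ✓; |NS| = 20.00 ✗.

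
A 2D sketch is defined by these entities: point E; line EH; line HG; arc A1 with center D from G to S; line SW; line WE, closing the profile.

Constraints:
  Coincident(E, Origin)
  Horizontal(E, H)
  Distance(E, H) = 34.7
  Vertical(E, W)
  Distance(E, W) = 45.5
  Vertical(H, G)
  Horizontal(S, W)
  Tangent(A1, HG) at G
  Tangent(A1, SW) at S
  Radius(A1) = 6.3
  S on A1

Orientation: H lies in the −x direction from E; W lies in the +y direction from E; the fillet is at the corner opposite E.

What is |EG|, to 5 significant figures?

52.352

E is at the origin; E and H share the same y with |EH| = 34.7 and H on the −x side, so H = (-34.700, 0.0000). EW is vertical with |EW| = 45.5 and W on the +y side, so W = (0.0000, 45.500). The virtual corner opposite E is at (-34.700, 45.500). Since A1 is tangent to HG there, DG ⟂ HG and the tangent condition forces DS to be normal to SW, with radius 6.3, so the center D sits 6.3 in from both sides at D = (-28.400, 39.200). That places the tangent points at G = (-34.700, 39.200) on HG and S = (-28.400, 45.500) on SW. Then |EG| = |G − E| = 52.352.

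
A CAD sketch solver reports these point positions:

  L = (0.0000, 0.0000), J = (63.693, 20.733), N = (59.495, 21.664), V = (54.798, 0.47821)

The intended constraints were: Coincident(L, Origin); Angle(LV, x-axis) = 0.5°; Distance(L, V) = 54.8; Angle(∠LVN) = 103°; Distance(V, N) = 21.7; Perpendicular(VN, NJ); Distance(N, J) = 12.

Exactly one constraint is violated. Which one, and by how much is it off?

Distance(N, J) = 12 — off by 7.70.

L = (0.00, 0.00) ✓; LV at 0.5000° ✓; |LV| = 54.80 ✓; ∠LVN = 103.0° ✓; |VN| = 21.70 ✓; ∠(VN, NJ) = 90.00° ✓; |NJ| = 4.300 ✗.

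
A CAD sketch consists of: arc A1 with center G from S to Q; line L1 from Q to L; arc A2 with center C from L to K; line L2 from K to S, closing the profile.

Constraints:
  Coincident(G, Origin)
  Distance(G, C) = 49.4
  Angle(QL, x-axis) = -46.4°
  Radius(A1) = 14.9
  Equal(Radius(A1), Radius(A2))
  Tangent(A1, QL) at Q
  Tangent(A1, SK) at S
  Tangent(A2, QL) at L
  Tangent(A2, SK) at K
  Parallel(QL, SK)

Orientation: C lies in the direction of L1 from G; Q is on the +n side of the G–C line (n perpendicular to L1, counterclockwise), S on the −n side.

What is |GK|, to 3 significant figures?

51.6

Tangency of A1 to both parallel lines with radius 14.9 puts Q and S at G ± 14.9·n: Q = (10.8, 10.3), S = (-10.8, -10.3). Equal radii place L and K the same way about C: L = C + 14.9·n = (44.9, -25.5), K = C − 14.9·n = (23.3, -46.0). Then |GK| = |K − G| = 51.6.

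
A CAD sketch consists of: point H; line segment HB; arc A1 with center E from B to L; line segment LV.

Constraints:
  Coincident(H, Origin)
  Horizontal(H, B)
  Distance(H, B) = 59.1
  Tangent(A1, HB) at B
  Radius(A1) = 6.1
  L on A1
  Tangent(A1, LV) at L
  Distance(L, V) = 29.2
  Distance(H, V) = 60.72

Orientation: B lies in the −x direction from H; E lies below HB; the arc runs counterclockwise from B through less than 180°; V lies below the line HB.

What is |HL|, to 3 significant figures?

65.0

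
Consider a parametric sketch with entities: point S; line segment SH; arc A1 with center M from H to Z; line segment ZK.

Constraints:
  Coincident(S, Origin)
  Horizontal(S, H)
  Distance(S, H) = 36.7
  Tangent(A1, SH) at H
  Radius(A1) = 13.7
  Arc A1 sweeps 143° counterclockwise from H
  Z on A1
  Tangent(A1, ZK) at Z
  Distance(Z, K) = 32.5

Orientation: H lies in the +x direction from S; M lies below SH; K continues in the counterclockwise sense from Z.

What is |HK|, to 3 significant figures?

47.6

S is at the origin; SH is horizontal with |SH| = 36.7 and H on the +x side, so H = (36.7, 0.00). Since A1 is tangent to SH there, MH ⟂ SH, so M = H + (0, -13.7) = (36.7, -13.7). On A1, H sits at bearing 90° from M; a 143° counterclockwise sweep puts Z at bearing 233°, so Z = M + 13.7·(cos 233°, sin 233°) = (28.5, -24.6). A1 meets ZK tangentially, so MZ is at right angles to ZK, so ZK runs along (−sin 233°, cos 233°); with |ZK| = 32.5, K = (54.4, -44.2). Then |HK| = |K − H| = 47.6.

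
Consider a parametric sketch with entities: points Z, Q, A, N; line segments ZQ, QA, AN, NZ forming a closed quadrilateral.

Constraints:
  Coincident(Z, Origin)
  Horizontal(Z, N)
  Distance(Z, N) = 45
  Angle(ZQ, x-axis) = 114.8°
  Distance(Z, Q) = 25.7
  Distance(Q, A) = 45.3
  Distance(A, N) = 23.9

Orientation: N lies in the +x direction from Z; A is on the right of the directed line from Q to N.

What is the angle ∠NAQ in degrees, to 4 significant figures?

118.5°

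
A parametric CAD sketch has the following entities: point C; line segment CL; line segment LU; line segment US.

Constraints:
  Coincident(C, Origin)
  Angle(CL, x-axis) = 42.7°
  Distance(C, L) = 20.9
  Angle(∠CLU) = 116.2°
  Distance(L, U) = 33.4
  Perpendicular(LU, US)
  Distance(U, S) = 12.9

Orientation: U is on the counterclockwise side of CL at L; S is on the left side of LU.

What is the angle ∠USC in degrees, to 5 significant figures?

97.818°

∠CLU = 116.2°, so LU runs at 42.7° + (180° − 116.2°) = 106.50° from the x-axis; with |LU| = 33.4, U = L + 33.4·(cos 106.50°, sin 106.50°) = (5.8736, 46.198). LU is perpendicular to US; with |US| = 12.9 on the left of LU, S = U + 12.9·(-0.95882, -0.28402) = (-6.4952, 42.534). Then cos ∠USC = SU·SC / (|SU||SC|), giving 97.818°.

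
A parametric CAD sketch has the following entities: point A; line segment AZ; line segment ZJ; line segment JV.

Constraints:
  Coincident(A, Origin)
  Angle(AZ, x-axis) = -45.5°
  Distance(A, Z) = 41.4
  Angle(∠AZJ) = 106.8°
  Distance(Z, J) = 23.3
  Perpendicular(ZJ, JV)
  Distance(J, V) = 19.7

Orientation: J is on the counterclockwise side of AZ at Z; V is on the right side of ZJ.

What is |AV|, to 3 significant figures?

69.0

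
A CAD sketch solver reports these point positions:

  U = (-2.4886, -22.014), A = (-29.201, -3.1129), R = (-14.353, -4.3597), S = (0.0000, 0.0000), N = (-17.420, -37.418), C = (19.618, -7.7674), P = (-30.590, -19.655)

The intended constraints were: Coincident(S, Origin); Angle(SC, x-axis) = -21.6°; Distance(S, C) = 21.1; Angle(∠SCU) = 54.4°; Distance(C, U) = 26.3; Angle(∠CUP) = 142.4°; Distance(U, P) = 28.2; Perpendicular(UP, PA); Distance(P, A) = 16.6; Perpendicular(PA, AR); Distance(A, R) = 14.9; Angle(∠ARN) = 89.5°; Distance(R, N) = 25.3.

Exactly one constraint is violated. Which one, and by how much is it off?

Distance(R, N) = 25.3 — off by 7.90.

S = (0.00, 0.00) ✓; SC at -21.60° ✓; |SC| = 21.10 ✓; ∠SCU = 54.40° ✓; |CU| = 26.30 ✓; ∠CUP = 142.4° ✓; |UP| = 28.20 ✓; ∠(UP, PA) = 90.00° ✓; |PA| = 16.60 ✓; ∠(PA, AR) = 90.00° ✓; |AR| = 14.90 ✓; ∠ARN = 89.50° ✓; |RN| = 33.20 ✗.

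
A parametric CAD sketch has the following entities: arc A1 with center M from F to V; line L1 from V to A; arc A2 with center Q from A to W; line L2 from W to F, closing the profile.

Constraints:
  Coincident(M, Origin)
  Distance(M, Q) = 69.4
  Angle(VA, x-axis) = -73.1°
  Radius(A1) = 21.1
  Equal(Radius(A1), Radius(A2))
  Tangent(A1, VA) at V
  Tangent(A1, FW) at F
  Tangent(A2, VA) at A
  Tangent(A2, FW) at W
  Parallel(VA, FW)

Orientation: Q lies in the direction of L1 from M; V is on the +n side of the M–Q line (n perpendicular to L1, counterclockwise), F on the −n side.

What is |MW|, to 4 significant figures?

72.54

The slot axis is L1's direction at -73.1°, so u = (cos -73.1°, sin -73.1°) = (0.2907, -0.9568) and n = (−sin -73.1°, cos -73.1°) = (0.9568, 0.2907). M is at the origin and Q lies 69.4 along u from M, so Q = 69.4·u = (20.17, -66.40). Tangency of A1 to both parallel lines with radius 21.1 puts V and F at M ± 21.1·n: V = (20.19, 6.134), F = (-20.19, -6.134). Equal radii place A and W the same way about Q: A = Q + 21.1·n = (40.36, -60.27), W = Q − 21.1·n = (-0.01403, -72.54). Then |MW| = |W − M| = 72.54.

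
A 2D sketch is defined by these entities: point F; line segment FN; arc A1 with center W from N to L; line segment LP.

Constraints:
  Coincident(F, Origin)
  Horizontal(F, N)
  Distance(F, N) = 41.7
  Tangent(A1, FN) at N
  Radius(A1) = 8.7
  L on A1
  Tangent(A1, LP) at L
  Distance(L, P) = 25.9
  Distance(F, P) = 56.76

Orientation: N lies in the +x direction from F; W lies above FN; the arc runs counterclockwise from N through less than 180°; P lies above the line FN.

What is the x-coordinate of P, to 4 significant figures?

43.94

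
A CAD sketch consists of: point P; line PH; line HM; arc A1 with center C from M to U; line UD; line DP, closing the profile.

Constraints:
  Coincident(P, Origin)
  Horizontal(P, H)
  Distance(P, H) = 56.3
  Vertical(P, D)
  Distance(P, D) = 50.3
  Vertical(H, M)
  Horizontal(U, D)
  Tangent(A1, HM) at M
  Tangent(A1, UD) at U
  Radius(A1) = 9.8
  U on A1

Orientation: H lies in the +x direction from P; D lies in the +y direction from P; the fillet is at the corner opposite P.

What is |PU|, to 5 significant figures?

68.501

The virtual corner opposite P is at (56.300, 50.300). The tangent condition forces CM to be normal to HM and A1 meets UD tangentially, so CU is at right angles to UD, with radius 9.8, so the center C sits 9.8 in from both sides at C = (46.500, 40.500). That places the tangent points at M = (56.300, 40.500) on HM and U = (46.500, 50.300) on UD. Then |PU| = |U − P| = 68.501.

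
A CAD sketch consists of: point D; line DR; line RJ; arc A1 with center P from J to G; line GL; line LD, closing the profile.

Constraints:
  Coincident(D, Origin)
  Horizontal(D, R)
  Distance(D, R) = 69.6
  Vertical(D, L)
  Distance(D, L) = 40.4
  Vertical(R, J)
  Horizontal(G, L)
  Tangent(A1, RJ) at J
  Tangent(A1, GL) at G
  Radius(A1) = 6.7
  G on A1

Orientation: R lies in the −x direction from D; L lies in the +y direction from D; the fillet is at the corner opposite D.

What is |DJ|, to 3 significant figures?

77.3

D is at the origin; DR is horizontal with |DR| = 69.6 and R on the −x side, so R = (-69.6, 0.00). D and L share the same x with |DL| = 40.4 and L on the +y side, so L = (0.00, 40.4). The virtual corner opposite D is at (-69.6, 40.4). Tangency of A1 to RJ means the radius PJ is perpendicular to RJ and tangency of A1 to GL means the radius PG is perpendicular to GL, with radius 6.7, so the center P sits 6.7 in from both sides at P = (-62.9, 33.7). That places the tangent points at J = (-69.6, 33.7) on RJ and G = (-62.9, 40.4) on GL. Then |DJ| = |J − D| = 77.3.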